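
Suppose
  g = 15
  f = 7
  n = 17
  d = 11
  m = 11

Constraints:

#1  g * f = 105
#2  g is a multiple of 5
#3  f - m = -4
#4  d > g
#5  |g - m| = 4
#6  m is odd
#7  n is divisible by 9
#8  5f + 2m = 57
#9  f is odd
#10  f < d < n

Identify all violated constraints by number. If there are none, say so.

#1 g * f = 15 * 7 = 105  true
#2 15 / 5 = 3, so 5 divides 15  true
#3 f - m = 7 - 11 = -4  true
#4 d = 11, g = 15; 11 ≤ 15 (want >)  false
#5 |15 - 11| = 4  true
#6 m = 11 is odd  true
#7 17 = 9*1 + 8, so 9 does not divide 17  false
#8 5f + 2m = 5(7) + 2(11) = 57  true
#9 f = 7 is odd  true
#10 values 7 < 11 < 17  true

The assignment fails constraints 4 and 7.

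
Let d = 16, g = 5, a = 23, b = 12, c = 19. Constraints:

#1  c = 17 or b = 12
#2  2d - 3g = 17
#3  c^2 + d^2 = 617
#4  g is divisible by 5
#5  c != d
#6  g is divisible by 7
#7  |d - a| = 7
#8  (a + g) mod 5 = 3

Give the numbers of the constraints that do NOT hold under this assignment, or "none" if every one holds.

Constraint 6 does not hold.

#1 c = 19 ≠ 17, but b = 12 = 12 (second disjunct) — OK.
#2 2d - 3g = 2(16) - 3(5) = 17 — OK.
#3 c^2 + d^2 = 19^2 + 16^2 = 361 + 256 = 617 — OK.
#4 5 / 5 = 1, so 5 divides 5 — OK.
#5 c = 19, d = 16; distinct — OK.
#6 5 = 7*0 + 5, so 7 does not divide 5 — violated.
#7 |16 - 23| = 7 — OK.
#8 a + g = 28; 28 mod 5 = 3 — OK.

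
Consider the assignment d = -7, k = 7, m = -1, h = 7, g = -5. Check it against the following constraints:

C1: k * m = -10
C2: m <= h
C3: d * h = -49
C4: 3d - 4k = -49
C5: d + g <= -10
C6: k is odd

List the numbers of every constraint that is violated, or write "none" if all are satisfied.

Violated: 1.

C1: k * m = 7 * (-1) = -7, not -10  FAIL
C2: m = -1, h = 7; -1 ≤ 7  OK
C3: d * h = -7 * 7 = -49  OK
C4: 3d - 4k = 3(-7) - 4(7) = -49  OK
C5: d + g = -7 + (-5) = -12; -12 ≤ -10  OK
C6: k = 7 is odd  OK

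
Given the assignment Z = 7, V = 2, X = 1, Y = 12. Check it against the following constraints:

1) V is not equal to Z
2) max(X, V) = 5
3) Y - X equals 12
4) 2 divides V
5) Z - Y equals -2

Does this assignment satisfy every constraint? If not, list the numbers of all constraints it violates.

1) V = 2, Z = 7; distinct — satisfied.
2) max(1, 2) = 2, not 5 — violated.
3) Y - X = 12 - 1 = 11, not 12 — violated.
4) 2 / 2 = 1, so 2 divides 2 — satisfied.
5) Z - Y = 7 - 12 = -5, not -2 — violated.

No — constraints 2, 3, 5 are not satisfied.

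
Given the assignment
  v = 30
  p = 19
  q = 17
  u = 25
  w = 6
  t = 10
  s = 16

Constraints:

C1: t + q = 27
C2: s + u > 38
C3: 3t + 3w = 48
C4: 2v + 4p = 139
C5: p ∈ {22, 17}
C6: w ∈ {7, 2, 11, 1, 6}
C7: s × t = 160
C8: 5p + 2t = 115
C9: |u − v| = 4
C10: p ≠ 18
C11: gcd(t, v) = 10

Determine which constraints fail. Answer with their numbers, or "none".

C1: t + q = 10 + 17 = 27 — holds.
C2: s + u = 16 + 25 = 41; 41 > 38 — holds.
C3: 3t + 3w = 3(10) + 3(6) = 48 — holds.
C4: 2v + 4p = 2(30) + 4(19) = 136, not 139 — fails.
C5: p = 19 is not in {22, 17} — fails.
C6: w = 6 is in {7, 2, 11, 1, 6} — holds.
C7: s × t = 16 × 10 = 160 — holds.
C8: 5p + 2t = 5(19) + 2(10) = 115 — holds.
C9: |25 − 30| = 5, not 4 — fails.
C10: p = 19, and 19 ≠ 18 — holds.
C11: gcd(10, 30) = 10 — holds.

No — constraints 4, 5, and 9 are not satisfied.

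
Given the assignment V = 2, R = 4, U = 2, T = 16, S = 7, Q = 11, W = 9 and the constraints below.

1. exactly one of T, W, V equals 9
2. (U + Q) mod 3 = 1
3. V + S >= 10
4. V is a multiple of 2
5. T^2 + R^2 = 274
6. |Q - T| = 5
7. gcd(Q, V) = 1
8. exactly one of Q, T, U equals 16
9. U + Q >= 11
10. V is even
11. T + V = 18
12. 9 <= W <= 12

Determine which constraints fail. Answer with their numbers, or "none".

No — constraints 3, 5 are not satisfied.

1. T=16, W=9, V=2; 1 of them equals 9  ✓
2. U + Q = 13; 13 mod 3 = 1  ✓
3. V + S = 2 + 7 = 9; 9 < 10, bound 10 not met  ✗
4. 2 / 2 = 1, so 2 divides 2  ✓
5. T^2 + R^2 = 16^2 + 4^2 = 256 + 16 = 272, not 274  ✗
6. |11 - 16| = 5  ✓
7. gcd(11, 2) = 1  ✓
8. Q=11, T=16, U=2; 1 of them equals 16  ✓
9. U + Q = 2 + 11 = 13; 13 ≥ 11  ✓
10. V = 2 is even  ✓
11. T + V = 16 + 2 = 18  ✓
12. W = 9 lies in [9, 12]  ✓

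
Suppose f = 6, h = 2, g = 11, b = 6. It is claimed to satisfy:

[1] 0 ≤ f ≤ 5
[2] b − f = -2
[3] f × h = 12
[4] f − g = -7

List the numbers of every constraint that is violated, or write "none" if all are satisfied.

Constraints 1, 2, and 4 do not hold.

[1] f = 6 is outside [0, 5]  no
[2] b − f = 6 − 6 = 0, not -2  no
[3] f × h = 6 × 2 = 12  yes
[4] f − g = 6 − 11 = -5, not -7  no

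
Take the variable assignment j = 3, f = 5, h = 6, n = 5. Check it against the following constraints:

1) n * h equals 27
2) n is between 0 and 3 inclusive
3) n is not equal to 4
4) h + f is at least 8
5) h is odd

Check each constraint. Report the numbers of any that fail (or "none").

1) n * h = 5 * 6 = 30, not 27 — does not hold.
2) n = 5 is outside [0, 3] — does not hold.
3) n = 5, and 5 ≠ 4 — holds.
4) h + f = 6 + 5 = 11; 11 ≥ 8 — holds.
5) h = 6 is even — does not hold.

Constraints 1, 2, and 5 do not hold.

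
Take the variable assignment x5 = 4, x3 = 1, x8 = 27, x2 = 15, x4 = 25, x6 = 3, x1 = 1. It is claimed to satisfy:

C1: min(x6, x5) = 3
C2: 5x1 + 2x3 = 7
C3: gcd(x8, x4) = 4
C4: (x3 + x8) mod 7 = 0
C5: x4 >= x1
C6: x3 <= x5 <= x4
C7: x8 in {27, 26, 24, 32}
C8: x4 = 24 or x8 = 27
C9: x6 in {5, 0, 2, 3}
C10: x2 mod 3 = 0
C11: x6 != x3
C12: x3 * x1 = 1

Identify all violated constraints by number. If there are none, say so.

C1: min(3, 4) = 3  yes
C2: 5x1 + 2x3 = 5(1) + 2(1) = 7  yes
C3: gcd(27, 25) = 1, not 4  no
C4: x3 + x8 = 28; 28 mod 7 = 0  yes
C5: x4 = 25, x1 = 1; 25 ≥ 1  yes
C6: values 1 <= 4 <= 25  yes
C7: x8 = 27 is in {27, 26, 24, 32}  yes
C8: x4 = 25 ≠ 24, but x8 = 27 = 27 (second disjunct)  yes
C9: x6 = 3 is in {5, 0, 2, 3}  yes
C10: 15 mod 3 = 0  yes
C11: x6 = 3, x3 = 1; distinct  yes
C12: x3 * x1 = 1 * 1 = 1  yes

No — constraint 3 is not satisfied.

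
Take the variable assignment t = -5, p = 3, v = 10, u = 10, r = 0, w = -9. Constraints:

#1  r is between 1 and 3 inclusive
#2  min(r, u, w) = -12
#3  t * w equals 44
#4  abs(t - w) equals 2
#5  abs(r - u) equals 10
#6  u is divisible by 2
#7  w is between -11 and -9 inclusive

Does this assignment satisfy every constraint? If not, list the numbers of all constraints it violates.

The assignment fails constraints 1, 2, 3, 4.

#1 r = 0 is outside [1, 3]  false
#2 min(0, 10, -9) = -9, not -12  false
#3 t * w = -5 * (-9) = 45, not 44  false
#4 abs(-5 - (-9)) = 4, not 2  false
#5 abs(0 - 10) = 10  true
#6 10 / 2 = 5, so 2 divides 10  true
#7 w = -9 lies in [-11, -9]  true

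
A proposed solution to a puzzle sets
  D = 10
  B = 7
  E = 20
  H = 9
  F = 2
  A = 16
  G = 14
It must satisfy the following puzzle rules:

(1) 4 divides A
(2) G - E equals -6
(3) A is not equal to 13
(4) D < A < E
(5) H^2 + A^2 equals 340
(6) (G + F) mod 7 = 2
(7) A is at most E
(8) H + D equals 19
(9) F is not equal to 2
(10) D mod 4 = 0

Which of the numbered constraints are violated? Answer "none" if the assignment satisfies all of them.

(1) 16 / 4 = 4, so 4 divides 16 — satisfied.
(2) G - E = 14 - 20 = -6 — satisfied.
(3) A = 16, and 16 ≠ 13 — satisfied.
(4) values 10 < 16 < 20 — satisfied.
(5) H^2 + A^2 = 9^2 + 16^2 = 81 + 256 = 337, not 340 — violated.
(6) G + F = 16; 16 mod 7 = 2 — satisfied.
(7) A = 16, E = 20; 16 ≤ 20 — satisfied.
(8) H + D = 9 + 10 = 19 — satisfied.
(9) F = 2, but 2 is required to differ — violated.
(10) 10 mod 4 = 2, not 0 — violated.

No — constraints 5, 9, and 10 are not satisfied.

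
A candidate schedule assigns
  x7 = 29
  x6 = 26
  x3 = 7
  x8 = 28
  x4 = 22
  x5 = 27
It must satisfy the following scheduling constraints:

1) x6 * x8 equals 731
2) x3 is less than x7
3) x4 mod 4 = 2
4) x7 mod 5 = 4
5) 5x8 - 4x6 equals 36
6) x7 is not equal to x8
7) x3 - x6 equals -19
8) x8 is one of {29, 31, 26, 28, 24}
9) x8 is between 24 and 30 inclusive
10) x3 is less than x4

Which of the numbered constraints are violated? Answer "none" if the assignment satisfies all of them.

1) x6 * x8 = 26 * 28 = 728, not 731 — does not hold.
2) x3 = 7, x7 = 29; 7 < 29 — holds.
3) 22 mod 4 = 2 — holds.
4) 29 mod 5 = 4 — holds.
5) 5x8 - 4x6 = 5(28) - 4(26) = 36 — holds.
6) x7 = 29, x8 = 28; distinct — holds.
7) x3 - x6 = 7 - 26 = -19 — holds.
8) x8 = 28 is in {29, 31, 26, 28, 24} — holds.
9) x8 = 28 lies in [24, 30] — holds.
10) x3 = 7, x4 = 22; 7 < 22 — holds.

Constraint 1 does not hold.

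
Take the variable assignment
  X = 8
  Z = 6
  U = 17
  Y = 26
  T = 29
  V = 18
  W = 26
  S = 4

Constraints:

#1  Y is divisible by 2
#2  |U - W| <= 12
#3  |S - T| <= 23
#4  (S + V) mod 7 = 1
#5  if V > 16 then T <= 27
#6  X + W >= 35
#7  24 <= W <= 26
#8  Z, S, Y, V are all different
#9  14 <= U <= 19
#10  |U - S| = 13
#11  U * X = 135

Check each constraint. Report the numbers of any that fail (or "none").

#1 26 / 2 = 13, so 2 divides 26 — holds.
#2 |17 - 26| = 9; 9 ≤ 12 — holds.
#3 |4 - 29| = 25; 25 > 23, exceeds bound 23 — fails.
#4 S + V = 22; 22 mod 7 = 1 — holds.
#5 V = 18 > 16, so we need T ≤ 27; but T = 29 > 27 — fails.
#6 X + W = 8 + 26 = 34; 34 < 35, bound 35 not met — fails.
#7 W = 26 lies in [24, 26] — holds.
#8 values 6, 4, 26, 18 are pairwise distinct — holds.
#9 U = 17 lies in [14, 19] — holds.
#10 |17 - 4| = 13 — holds.
#11 U * X = 17 * 8 = 136, not 135 — fails.

No — constraints 3, 5, 6, and 11 are not satisfied.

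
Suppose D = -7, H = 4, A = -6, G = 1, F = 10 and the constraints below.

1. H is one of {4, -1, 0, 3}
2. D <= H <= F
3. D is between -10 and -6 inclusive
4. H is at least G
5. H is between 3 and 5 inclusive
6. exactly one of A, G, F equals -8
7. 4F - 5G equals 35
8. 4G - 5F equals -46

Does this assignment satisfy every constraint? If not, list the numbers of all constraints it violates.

1. H = 4 is in {4, -1, 0, 3}  yes
2. values -7 <= 4 <= 10  yes
3. D = -7 lies in [-10, -6]  yes
4. H = 4, G = 1; 4 ≥ 1  yes
5. H = 4 lies in [3, 5]  yes
6. A=-6, G=1, F=10; 0 of them equal -8, not exactly one  no
7. 4F - 5G = 4(10) - 5(1) = 35  yes
8. 4G - 5F = 4(1) - 5(10) = -46  yes

Constraint 6 does not hold.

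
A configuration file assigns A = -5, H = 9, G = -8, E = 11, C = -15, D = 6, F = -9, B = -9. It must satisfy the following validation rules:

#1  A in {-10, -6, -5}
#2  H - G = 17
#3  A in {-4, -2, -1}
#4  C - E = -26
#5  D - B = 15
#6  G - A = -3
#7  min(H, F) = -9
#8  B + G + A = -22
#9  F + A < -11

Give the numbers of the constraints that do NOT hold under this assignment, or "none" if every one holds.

#1 A = -5 is in {-10, -6, -5} — satisfied.
#2 H - G = 9 - (-8) = 17 — satisfied.
#3 A = -5 is not in {-4, -2, -1} — violated.
#4 C - E = -15 - 11 = -26 — satisfied.
#5 D - B = 6 - (-9) = 15 — satisfied.
#6 G - A = -8 - (-5) = -3 — satisfied.
#7 min(9, -9) = -9 — satisfied.
#8 B + G + A = -9 + (-8) + (-5) = -22 — satisfied.
#9 F + A = -9 + (-5) = -14; -14 < -11 — satisfied.

No — constraint 3 is not satisfied.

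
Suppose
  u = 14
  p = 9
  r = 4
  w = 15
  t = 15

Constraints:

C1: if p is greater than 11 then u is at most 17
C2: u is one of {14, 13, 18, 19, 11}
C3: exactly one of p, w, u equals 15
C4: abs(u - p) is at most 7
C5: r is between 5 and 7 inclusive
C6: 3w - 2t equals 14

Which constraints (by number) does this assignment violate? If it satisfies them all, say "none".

No — constraints 5, 6 are not satisfied.

C1: p = 9, not > 11; antecedent false, conditional vacuously true — OK.
C2: u = 14 is in {14, 13, 18, 19, 11} — OK.
C3: p=9, w=15, u=14; 1 of them equals 15 — OK.
C4: abs(14 - 9) = 5; 5 ≤ 7 — OK.
C5: r = 4 is outside [5, 7] — violated.
C6: 3w - 2t = 3(15) - 2(15) = 15, not 14 — violated.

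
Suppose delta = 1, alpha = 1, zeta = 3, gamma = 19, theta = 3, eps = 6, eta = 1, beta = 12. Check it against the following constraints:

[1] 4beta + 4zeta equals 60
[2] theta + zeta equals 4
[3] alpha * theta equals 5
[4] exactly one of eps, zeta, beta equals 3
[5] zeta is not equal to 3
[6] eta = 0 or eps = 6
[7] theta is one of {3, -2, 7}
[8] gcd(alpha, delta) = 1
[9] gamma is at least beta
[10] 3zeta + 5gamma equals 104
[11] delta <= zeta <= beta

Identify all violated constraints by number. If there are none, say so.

Violated: 2, 3, 5.

[1] 4beta + 4zeta = 4(12) + 4(3) = 60  ✔
[2] theta + zeta = 3 + 3 = 6, not 4  ✘
[3] alpha * theta = 1 * 3 = 3, not 5  ✘
[4] eps=6, zeta=3, beta=12; 1 of them equals 3  ✔
[5] zeta = 3, but 3 is required to differ  ✘
[6] eta = 1 ≠ 0, but eps = 6 = 6 (second disjunct)  ✔
[7] theta = 3 is in {3, -2, 7}  ✔
[8] gcd(1, 1) = 1  ✔
[9] gamma = 19, beta = 12; 19 ≥ 12  ✔
[10] 3zeta + 5gamma = 3(3) + 5(19) = 104  ✔
[11] values 1 <= 3 <= 12  ✔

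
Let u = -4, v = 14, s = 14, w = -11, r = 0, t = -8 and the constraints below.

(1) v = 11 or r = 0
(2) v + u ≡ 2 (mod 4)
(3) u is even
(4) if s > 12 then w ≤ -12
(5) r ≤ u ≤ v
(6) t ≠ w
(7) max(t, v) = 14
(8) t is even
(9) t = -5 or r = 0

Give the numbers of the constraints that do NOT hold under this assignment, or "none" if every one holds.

Violated: 4 and 5.

(1) v = 14 ≠ 11, but r = 0 = 0 (second disjunct) — holds.
(2) v + u = 10; 10 mod 4 = 2 — holds.
(3) u = -4 is even — holds.
(4) s = 14 > 12, so we need w ≤ -12; but w = -11 > -12 — does not hold.
(5) values 0, -4, 14; r = 0 is not ≤ u = -4 — does not hold.
(6) t = -8, w = -11; distinct — holds.
(7) max(-8, 14) = 14 — holds.
(8) t = -8 is even — holds.
(9) t = -8 ≠ -5, but r = 0 = 0 (second disjunct) — holds.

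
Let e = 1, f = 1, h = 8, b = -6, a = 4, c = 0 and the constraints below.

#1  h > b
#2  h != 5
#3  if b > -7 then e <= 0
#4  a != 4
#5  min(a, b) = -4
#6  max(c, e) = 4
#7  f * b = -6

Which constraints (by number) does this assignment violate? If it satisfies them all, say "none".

No — constraints 3, 4, 5, and 6 are not satisfied.

#1 h = 8, b = -6; 8 > -6 — OK.
#2 h = 8, and 8 ≠ 5 — OK.
#3 b = -6 > -7, so we need e ≤ 0; but e = 1 > 0 — violated.
#4 a = 4, but 4 is required to differ — violated.
#5 min(4, -6) = -6, not -4 — violated.
#6 max(0, 1) = 1, not 4 — violated.
#7 f * b = 1 * (-6) = -6 — OK.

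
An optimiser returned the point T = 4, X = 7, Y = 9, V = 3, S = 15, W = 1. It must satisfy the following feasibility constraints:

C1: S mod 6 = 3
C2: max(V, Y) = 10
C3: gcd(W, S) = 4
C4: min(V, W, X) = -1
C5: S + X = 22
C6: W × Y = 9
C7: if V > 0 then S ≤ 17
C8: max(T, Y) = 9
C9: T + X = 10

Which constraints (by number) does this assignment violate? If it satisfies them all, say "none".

Constraints 2, 3, 4, and 9 do not hold.

C1: 15 mod 6 = 3  OK
C2: max(3, 9) = 9, not 10  FAIL
C3: gcd(1, 15) = 1, not 4  FAIL
C4: min(3, 1, 7) = 1, not -1  FAIL
C5: S + X = 15 + 7 = 22  OK
C6: W × Y = 1 × 9 = 9  OK
C7: V = 3 > 0, so we need S ≤ 17; S = 15 ≤ 17  OK
C8: max(4, 9) = 9  OK
C9: T + X = 4 + 7 = 11, not 10  FAIL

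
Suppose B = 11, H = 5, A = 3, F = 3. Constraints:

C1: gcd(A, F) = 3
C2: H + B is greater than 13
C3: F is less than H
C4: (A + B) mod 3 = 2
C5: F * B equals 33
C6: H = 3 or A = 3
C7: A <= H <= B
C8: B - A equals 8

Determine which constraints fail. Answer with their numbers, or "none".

C1: gcd(3, 3) = 3  yes
C2: H + B = 5 + 11 = 16; 16 > 13  yes
C3: F = 3, H = 5; 3 < 5  yes
C4: A + B = 14; 14 mod 3 = 2  yes
C5: F * B = 3 * 11 = 33  yes
C6: H = 5 ≠ 3, but A = 3 = 3 (second disjunct)  yes
C7: values 3 <= 5 <= 11  yes
C8: B - A = 11 - 3 = 8  yes

None — every constraint holds.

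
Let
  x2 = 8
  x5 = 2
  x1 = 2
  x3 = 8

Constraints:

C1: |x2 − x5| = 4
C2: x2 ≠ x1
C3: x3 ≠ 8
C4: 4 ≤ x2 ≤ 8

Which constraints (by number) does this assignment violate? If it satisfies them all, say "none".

Violated: 1, 3.

C1: |8 − 2| = 6, not 4  ✘
C2: x2 = 8, x1 = 2; distinct  ✔
C3: x3 = 8, but 8 is required to differ  ✘
C4: x2 = 8 lies in [4, 8]  ✔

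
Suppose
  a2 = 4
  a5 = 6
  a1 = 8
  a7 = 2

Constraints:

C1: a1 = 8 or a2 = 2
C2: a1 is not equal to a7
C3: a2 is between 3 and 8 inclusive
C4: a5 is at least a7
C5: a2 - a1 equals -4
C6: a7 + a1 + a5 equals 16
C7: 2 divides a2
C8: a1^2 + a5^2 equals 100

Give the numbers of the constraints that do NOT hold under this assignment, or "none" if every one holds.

C1: a1 = 8 = 8 (first disjunct) — holds.
C2: a1 = 8, a7 = 2; distinct — holds.
C3: a2 = 4 lies in [3, 8] — holds.
C4: a5 = 6, a7 = 2; 6 ≥ 2 — holds.
C5: a2 - a1 = 4 - 8 = -4 — holds.
C6: a7 + a1 + a5 = 2 + 8 + 6 = 16 — holds.
C7: 4 / 2 = 2, so 2 divides 4 — holds.
C8: a1^2 + a5^2 = 8^2 + 6^2 = 64 + 36 = 100 — holds.

All constraints are satisfied.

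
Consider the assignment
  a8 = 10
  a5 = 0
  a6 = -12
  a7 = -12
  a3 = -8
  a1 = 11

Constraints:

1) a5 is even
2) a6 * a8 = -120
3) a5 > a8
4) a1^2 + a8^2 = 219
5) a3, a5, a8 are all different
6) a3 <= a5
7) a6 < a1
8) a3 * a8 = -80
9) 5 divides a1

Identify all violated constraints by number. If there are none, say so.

1) a5 = 0 is even  ✔
2) a6 * a8 = -12 * 10 = -120  ✔
3) a5 = 0, a8 = 10; 0 ≤ 10 (want >)  ✘
4) a1^2 + a8^2 = 11^2 + 10^2 = 121 + 100 = 221, not 219  ✘
5) values -8, 0, 10 are pairwise distinct  ✔
6) a3 = -8, a5 = 0; -8 ≤ 0  ✔
7) a6 = -12, a1 = 11; -12 < 11  ✔
8) a3 * a8 = -8 * 10 = -80  ✔
9) 11 = 5*2 + 1, so 5 does not divide 11  ✘

Constraints 3, 4, and 9 do not hold.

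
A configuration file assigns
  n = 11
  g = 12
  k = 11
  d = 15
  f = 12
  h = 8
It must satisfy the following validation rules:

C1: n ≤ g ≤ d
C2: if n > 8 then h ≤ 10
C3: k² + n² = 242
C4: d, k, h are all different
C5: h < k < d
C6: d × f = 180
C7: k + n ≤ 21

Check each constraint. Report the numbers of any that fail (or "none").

C1: values 11 ≤ 12 ≤ 15  ✓
C2: n = 11 > 8, so we need h ≤ 10; h = 8 ≤ 10  ✓
C3: k² + n² = 11² + 11² = 121 + 121 = 242  ✓
C4: values 15, 11, 8 are pairwise distinct  ✓
C5: values 8 < 11 < 15  ✓
C6: d × f = 15 × 12 = 180  ✓
C7: k + n = 11 + 11 = 22; 22 > 21, bound 21 not met  ✗

Constraint 7 does not hold.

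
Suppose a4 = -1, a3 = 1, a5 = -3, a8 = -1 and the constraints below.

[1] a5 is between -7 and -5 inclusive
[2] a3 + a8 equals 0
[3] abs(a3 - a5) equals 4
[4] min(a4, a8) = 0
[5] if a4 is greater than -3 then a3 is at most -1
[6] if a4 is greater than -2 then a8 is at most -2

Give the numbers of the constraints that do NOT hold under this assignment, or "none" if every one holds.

[1] a5 = -3 is outside [-7, -5]  FAIL
[2] a3 + a8 = 1 + (-1) = 0  OK
[3] abs(1 - (-3)) = 4  OK
[4] min(-1, -1) = -1, not 0  FAIL
[5] a4 = -1 > -3, so we need a3 ≤ -1; but a3 = 1 > -1  FAIL
[6] a4 = -1 > -2, so we need a8 ≤ -2; but a8 = -1 > -2  FAIL

Constraints 1, 4, 5, and 6 do not hold.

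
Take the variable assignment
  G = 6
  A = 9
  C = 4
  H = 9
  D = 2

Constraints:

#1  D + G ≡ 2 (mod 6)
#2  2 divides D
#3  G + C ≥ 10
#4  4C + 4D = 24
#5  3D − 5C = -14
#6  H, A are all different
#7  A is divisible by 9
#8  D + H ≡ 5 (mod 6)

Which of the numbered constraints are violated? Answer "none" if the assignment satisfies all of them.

The assignment fails constraint 6.

#1 D + G = 8; 8 mod 6 = 2 — satisfied.
#2 2 / 2 = 1, so 2 divides 2 — satisfied.
#3 G + C = 6 + 4 = 10; 10 ≥ 10 — satisfied.
#4 4C + 4D = 4(4) + 4(2) = 24 — satisfied.
#5 3D − 5C = 3(2) − 5(4) = -14 — satisfied.
#6 H = A = 9, not all different — violated.
#7 9 / 9 = 1, so 9 divides 9 — satisfied.
#8 D + H = 11; 11 mod 6 = 5 — satisfied.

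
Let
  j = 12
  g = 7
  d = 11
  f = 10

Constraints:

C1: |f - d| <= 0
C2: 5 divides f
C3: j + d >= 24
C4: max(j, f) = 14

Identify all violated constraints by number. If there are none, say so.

C1: |10 - 11| = 1; 1 > 0, exceeds bound 0 — violated.
C2: 10 / 5 = 2, so 5 divides 10 — OK.
C3: j + d = 12 + 11 = 23; 23 < 24, bound 24 not met — violated.
C4: max(12, 10) = 12, not 14 — violated.

Constraints 1, 3, 4 are violated.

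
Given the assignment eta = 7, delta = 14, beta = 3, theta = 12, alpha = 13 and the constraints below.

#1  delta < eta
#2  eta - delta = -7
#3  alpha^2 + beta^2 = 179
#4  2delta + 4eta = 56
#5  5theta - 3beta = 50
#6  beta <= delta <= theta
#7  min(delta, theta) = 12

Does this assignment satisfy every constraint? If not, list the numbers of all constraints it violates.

#1 delta = 14, eta = 7; 14 ≥ 7 (want <) — fails.
#2 eta - delta = 7 - 14 = -7 — holds.
#3 alpha^2 + beta^2 = 13^2 + 3^2 = 169 + 9 = 178, not 179 — fails.
#4 2delta + 4eta = 2(14) + 4(7) = 56 — holds.
#5 5theta - 3beta = 5(12) - 3(3) = 51, not 50 — fails.
#6 values 3, 14, 12; delta = 14 is not <= theta = 12 — fails.
#7 min(14, 12) = 12 — holds.

Constraints 1, 3, 5, and 6 are violated.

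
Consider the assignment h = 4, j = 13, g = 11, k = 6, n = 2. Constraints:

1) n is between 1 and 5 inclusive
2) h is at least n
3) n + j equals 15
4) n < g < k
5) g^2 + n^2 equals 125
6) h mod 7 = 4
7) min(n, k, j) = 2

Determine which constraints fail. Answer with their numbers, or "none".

1) n = 2 lies in [1, 5] — OK.
2) h = 4, n = 2; 4 ≥ 2 — OK.
3) n + j = 2 + 13 = 15 — OK.
4) values 2, 11, 6; g = 11 is not < k = 6 — violated.
5) g^2 + n^2 = 11^2 + 2^2 = 121 + 4 = 125 — OK.
6) 4 mod 7 = 4 — OK.
7) min(2, 6, 13) = 2 — OK.

The assignment fails constraint 4.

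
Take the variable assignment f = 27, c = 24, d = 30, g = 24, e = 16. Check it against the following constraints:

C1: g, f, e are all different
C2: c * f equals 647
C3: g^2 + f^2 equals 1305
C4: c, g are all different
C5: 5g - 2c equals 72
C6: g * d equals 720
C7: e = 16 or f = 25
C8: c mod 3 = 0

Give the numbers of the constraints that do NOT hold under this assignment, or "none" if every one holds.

No — constraints 2 and 4 are not satisfied.

C1: values 24, 27, 16 are pairwise distinct  holds
C2: c * f = 24 * 27 = 648, not 647  fails
C3: g^2 + f^2 = 24^2 + 27^2 = 576 + 729 = 1305  holds
C4: c = g = 24, not all different  fails
C5: 5g - 2c = 5(24) - 2(24) = 72  holds
C6: g * d = 24 * 30 = 720  holds
C7: e = 16 = 16 (first disjunct)  holds
C8: 24 mod 3 = 0  holds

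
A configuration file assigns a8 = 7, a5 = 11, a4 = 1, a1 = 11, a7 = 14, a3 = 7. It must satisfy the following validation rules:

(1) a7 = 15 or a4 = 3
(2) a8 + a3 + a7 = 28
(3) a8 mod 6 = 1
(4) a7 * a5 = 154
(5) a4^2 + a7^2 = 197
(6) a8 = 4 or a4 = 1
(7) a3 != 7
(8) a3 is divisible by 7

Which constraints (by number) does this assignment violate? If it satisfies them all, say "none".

(1) a7 = 14 ≠ 15 and a4 = 1 ≠ 3; both disjuncts false  ✗
(2) a8 + a3 + a7 = 7 + 7 + 14 = 28  ✓
(3) 7 mod 6 = 1  ✓
(4) a7 * a5 = 14 * 11 = 154  ✓
(5) a4^2 + a7^2 = 1^2 + 14^2 = 1 + 196 = 197  ✓
(6) a8 = 7 ≠ 4, but a4 = 1 = 1 (second disjunct)  ✓
(7) a3 = 7, but 7 is required to differ  ✗
(8) 7 / 7 = 1, so 7 divides 7  ✓

The assignment fails constraints 1 and 7.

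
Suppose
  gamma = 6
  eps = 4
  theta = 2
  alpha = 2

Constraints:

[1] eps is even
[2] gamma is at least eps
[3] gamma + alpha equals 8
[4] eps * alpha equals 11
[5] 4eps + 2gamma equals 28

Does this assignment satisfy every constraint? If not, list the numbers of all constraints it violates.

Constraint 4 is violated.

[1] eps = 4 is even  holds
[2] gamma = 6, eps = 4; 6 ≥ 4  holds
[3] gamma + alpha = 6 + 2 = 8  holds
[4] eps * alpha = 4 * 2 = 8, not 11  fails
[5] 4eps + 2gamma = 4(4) + 2(6) = 28  holds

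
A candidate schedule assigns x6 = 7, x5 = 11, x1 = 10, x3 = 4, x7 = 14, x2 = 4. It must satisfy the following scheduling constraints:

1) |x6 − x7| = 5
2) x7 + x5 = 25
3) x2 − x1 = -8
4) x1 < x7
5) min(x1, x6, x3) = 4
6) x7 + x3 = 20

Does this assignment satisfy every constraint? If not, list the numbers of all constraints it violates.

1) |7 − 14| = 7, not 5  ✗
2) x7 + x5 = 14 + 11 = 25  ✓
3) x2 − x1 = 4 − 10 = -6, not -8  ✗
4) x1 = 10, x7 = 14; 10 < 14  ✓
5) min(10, 7, 4) = 4  ✓
6) x7 + x3 = 14 + 4 = 18, not 20  ✗

Constraints 1, 3, and 6 are violated.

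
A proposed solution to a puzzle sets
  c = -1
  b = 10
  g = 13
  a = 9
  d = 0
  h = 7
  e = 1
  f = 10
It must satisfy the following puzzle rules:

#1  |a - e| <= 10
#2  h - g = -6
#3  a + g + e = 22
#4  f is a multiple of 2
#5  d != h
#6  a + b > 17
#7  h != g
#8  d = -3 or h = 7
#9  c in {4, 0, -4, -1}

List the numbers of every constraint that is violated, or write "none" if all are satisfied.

Violated: 3.

#1 |9 - 1| = 8; 8 ≤ 10 — satisfied.
#2 h - g = 7 - 13 = -6 — satisfied.
#3 a + g + e = 9 + 13 + 1 = 23, not 22 — violated.
#4 10 / 2 = 5, so 2 divides 10 — satisfied.
#5 d = 0, h = 7; distinct — satisfied.
#6 a + b = 9 + 10 = 19; 19 > 17 — satisfied.
#7 h = 7, g = 13; distinct — satisfied.
#8 d = 0 ≠ -3, but h = 7 = 7 (second disjunct) — satisfied.
#9 c = -1 is in {4, 0, -4, -1} — satisfied.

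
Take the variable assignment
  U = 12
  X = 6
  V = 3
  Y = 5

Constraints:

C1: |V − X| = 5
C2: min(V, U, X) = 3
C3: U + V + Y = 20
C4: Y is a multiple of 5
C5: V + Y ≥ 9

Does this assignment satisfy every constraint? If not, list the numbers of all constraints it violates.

Constraints 1 and 5 do not hold.

C1: |3 − 6| = 3, not 5  fails
C2: min(3, 12, 6) = 3  holds
C3: U + V + Y = 12 + 3 + 5 = 20  holds
C4: 5 / 5 = 1, so 5 divides 5  holds
C5: V + Y = 3 + 5 = 8; 8 < 9, bound 9 not met  fails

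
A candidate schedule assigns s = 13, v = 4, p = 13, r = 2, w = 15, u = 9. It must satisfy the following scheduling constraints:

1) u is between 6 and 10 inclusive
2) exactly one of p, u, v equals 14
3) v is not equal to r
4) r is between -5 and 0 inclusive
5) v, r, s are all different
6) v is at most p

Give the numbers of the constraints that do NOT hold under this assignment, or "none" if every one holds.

The assignment fails constraints 2, 4.

1) u = 9 lies in [6, 10] — satisfied.
2) p=13, u=9, v=4; 0 of them equal 14, not exactly one — violated.
3) v = 4, r = 2; distinct — satisfied.
4) r = 2 is outside [-5, 0] — violated.
5) values 4, 2, 13 are pairwise distinct — satisfied.
6) v = 4, p = 13; 4 ≤ 13 — satisfied.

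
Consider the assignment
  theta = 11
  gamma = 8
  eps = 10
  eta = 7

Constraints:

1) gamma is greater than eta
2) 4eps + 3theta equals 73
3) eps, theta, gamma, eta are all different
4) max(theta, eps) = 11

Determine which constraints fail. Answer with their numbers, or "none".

None — every constraint holds.

1) gamma = 8, eta = 7; 8 > 7 — holds.
2) 4eps + 3theta = 4(10) + 3(11) = 73 — holds.
3) values 10, 11, 8, 7 are pairwise distinct — holds.
4) max(11, 10) = 11 — holds.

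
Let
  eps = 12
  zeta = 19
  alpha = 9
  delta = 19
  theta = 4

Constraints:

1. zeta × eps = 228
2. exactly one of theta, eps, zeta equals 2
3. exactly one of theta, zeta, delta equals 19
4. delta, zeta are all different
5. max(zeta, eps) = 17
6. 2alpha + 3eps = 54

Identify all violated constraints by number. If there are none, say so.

Violated: 2, 3, 4, and 5.

1. zeta × eps = 19 × 12 = 228 — holds.
2. theta=4, eps=12, zeta=19; 0 of them equal 2, not exactly one — does not hold.
3. theta=4, zeta=19, delta=19; 2 of them equal 19, not exactly one — does not hold.
4. delta = zeta = 19, not all different — does not hold.
5. max(19, 12) = 19, not 17 — does not hold.
6. 2alpha + 3eps = 2(9) + 3(12) = 54 — holds.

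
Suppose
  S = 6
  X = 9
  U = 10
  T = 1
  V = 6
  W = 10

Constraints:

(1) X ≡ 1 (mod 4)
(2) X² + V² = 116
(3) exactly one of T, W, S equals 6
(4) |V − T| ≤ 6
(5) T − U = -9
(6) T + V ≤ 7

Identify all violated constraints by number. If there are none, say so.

No — constraint 2 is not satisfied.

(1) 9 mod 4 = 1 — OK.
(2) X² + V² = 9² + 6² = 81 + 36 = 117, not 116 — violated.
(3) T=1, W=10, S=6; 1 of them equals 6 — OK.
(4) |6 − 1| = 5; 5 ≤ 6 — OK.
(5) T − U = 1 − 10 = -9 — OK.
(6) T + V = 1 + 6 = 7; 7 ≤ 7 — OK.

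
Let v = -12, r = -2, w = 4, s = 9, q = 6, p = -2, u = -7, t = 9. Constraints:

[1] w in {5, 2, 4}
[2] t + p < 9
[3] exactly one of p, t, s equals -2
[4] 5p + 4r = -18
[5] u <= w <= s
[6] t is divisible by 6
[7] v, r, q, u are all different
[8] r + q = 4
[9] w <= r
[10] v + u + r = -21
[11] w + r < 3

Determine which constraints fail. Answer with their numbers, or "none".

[1] w = 4 is in {5, 2, 4}  OK
[2] t + p = 9 + (-2) = 7; 7 < 9  OK
[3] p=-2, t=9, s=9; 1 of them equals -2  OK
[4] 5p + 4r = 5(-2) + 4(-2) = -18  OK
[5] values -7 <= 4 <= 9  OK
[6] 9 = 6*1 + 3, so 6 does not divide 9  FAIL
[7] values -12, -2, 6, -7 are pairwise distinct  OK
[8] r + q = -2 + 6 = 4  OK
[9] w = 4, r = -2; 4 > -2 (want ≤)  FAIL
[10] v + u + r = -12 + (-7) + (-2) = -21  OK
[11] w + r = 4 + (-2) = 2; 2 < 3  OK

Violated: 6, 9.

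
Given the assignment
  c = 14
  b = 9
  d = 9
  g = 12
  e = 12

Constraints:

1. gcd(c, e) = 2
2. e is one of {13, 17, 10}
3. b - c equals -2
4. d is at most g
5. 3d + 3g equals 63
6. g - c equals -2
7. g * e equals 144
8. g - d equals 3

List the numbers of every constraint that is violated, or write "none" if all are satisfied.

1. gcd(14, 12) = 2 — satisfied.
2. e = 12 is not in {13, 17, 10} — violated.
3. b - c = 9 - 14 = -5, not -2 — violated.
4. d = 9, g = 12; 9 ≤ 12 — satisfied.
5. 3d + 3g = 3(9) + 3(12) = 63 — satisfied.
6. g - c = 12 - 14 = -2 — satisfied.
7. g * e = 12 * 12 = 144 — satisfied.
8. g - d = 12 - 9 = 3 — satisfied.

The assignment fails constraints 2, 3.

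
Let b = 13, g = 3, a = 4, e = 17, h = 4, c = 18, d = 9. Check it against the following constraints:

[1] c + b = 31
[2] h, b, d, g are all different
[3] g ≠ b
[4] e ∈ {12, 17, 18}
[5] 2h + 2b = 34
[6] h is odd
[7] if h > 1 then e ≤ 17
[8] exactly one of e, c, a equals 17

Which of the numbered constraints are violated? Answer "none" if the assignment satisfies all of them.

Violated: 6.

[1] c + b = 18 + 13 = 31  holds
[2] values 4, 13, 9, 3 are pairwise distinct  holds
[3] g = 3, b = 13; distinct  holds
[4] e = 17 is in {12, 17, 18}  holds
[5] 2h + 2b = 2(4) + 2(13) = 34  holds
[6] h = 4 is even  fails
[7] h = 4 > 1, so we need e ≤ 17; e = 17 ≤ 17  holds
[8] e=17, c=18, a=4; 1 of them equals 17  holds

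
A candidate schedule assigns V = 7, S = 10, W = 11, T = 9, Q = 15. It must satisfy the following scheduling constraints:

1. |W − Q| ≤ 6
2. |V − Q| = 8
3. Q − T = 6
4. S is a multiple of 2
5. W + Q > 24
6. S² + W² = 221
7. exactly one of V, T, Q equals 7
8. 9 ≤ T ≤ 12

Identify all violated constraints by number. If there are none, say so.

All constraints are satisfied.

1. |11 − 15| = 4; 4 ≤ 6  true
2. |7 − 15| = 8  true
3. Q − T = 15 − 9 = 6  true
4. 10 / 2 = 5, so 2 divides 10  true
5. W + Q = 11 + 15 = 26; 26 > 24  true
6. S² + W² = 10² + 11² = 100 + 121 = 221  true
7. V=7, T=9, Q=15; 1 of them equals 7  true
8. T = 9 lies in [9, 12]  true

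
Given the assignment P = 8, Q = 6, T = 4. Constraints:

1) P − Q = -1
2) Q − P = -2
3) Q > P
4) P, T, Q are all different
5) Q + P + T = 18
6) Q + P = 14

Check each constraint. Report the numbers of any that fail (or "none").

1) P − Q = 8 − 6 = 2, not -1 — violated.
2) Q − P = 6 − 8 = -2 — satisfied.
3) Q = 6, P = 8; 6 ≤ 8 (want >) — violated.
4) values 8, 4, 6 are pairwise distinct — satisfied.
5) Q + P + T = 6 + 8 + 4 = 18 — satisfied.
6) Q + P = 6 + 8 = 14 — satisfied.

No — constraints 1, 3 are not satisfied.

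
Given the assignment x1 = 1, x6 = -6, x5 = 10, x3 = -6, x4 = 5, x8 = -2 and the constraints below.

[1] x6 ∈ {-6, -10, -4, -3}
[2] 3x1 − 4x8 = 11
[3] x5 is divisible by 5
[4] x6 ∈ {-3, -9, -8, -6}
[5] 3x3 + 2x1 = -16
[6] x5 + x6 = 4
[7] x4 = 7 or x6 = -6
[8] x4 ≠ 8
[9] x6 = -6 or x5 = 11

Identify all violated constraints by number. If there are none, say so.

[1] x6 = -6 is in {-6, -10, -4, -3} — holds.
[2] 3x1 − 4x8 = 3(1) − 4(-2) = 11 — holds.
[3] 10 / 5 = 2, so 5 divides 10 — holds.
[4] x6 = -6 is in {-3, -9, -8, -6} — holds.
[5] 3x3 + 2x1 = 3(-6) + 2(1) = -16 — holds.
[6] x5 + x6 = 10 + (-6) = 4 — holds.
[7] x4 = 5 ≠ 7, but x6 = -6 = -6 (second disjunct) — holds.
[8] x4 = 5, and 5 ≠ 8 — holds.
[9] x6 = -6 = -6 (first disjunct) — holds.

No violations.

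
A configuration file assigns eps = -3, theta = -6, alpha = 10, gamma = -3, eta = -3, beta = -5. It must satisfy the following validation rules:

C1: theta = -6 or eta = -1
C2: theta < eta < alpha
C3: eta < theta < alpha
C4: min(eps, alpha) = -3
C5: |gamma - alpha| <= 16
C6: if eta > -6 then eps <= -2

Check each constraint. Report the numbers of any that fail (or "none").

C1: theta = -6 = -6 (first disjunct) — satisfied.
C2: values -6 < -3 < 10 — satisfied.
C3: values -3, -6, 10; eta = -3 is not < theta = -6 — violated.
C4: min(-3, 10) = -3 — satisfied.
C5: |-3 - 10| = 13; 13 ≤ 16 — satisfied.
C6: eta = -3 > -6, so we need eps ≤ -2; eps = -3 ≤ -2 — satisfied.

Constraint 3 is violated.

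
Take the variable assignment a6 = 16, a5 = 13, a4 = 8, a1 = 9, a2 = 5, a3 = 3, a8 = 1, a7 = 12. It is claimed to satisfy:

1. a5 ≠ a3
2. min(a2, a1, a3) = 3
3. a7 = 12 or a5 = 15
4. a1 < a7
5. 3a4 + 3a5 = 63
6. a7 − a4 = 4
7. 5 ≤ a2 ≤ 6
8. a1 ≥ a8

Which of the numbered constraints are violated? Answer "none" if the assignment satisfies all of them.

1. a5 = 13, a3 = 3; distinct — OK.
2. min(5, 9, 3) = 3 — OK.
3. a7 = 12 = 12 (first disjunct) — OK.
4. a1 = 9, a7 = 12; 9 < 12 — OK.
5. 3a4 + 3a5 = 3(8) + 3(13) = 63 — OK.
6. a7 − a4 = 12 − 8 = 4 — OK.
7. a2 = 5 lies in [5, 6] — OK.
8. a1 = 9, a8 = 1; 9 ≥ 1 — OK.

Yes — all constraints hold.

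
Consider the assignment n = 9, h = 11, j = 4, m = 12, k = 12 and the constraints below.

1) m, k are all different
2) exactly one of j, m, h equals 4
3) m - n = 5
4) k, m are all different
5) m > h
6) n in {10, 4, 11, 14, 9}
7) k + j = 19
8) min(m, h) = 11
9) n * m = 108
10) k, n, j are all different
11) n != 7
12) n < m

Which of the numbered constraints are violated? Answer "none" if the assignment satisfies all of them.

1) m = k = 12, not all different — violated.
2) j=4, m=12, h=11; 1 of them equals 4 — satisfied.
3) m - n = 12 - 9 = 3, not 5 — violated.
4) k = m = 12, not all different — violated.
5) m = 12, h = 11; 12 > 11 — satisfied.
6) n = 9 is in {10, 4, 11, 14, 9} — satisfied.
7) k + j = 12 + 4 = 16, not 19 — violated.
8) min(12, 11) = 11 — satisfied.
9) n * m = 9 * 12 = 108 — satisfied.
10) values 12, 9, 4 are pairwise distinct — satisfied.
11) n = 9, and 9 ≠ 7 — satisfied.
12) n = 9, m = 12; 9 < 12 — satisfied.

Constraints 1, 3, 4, and 7 do not hold.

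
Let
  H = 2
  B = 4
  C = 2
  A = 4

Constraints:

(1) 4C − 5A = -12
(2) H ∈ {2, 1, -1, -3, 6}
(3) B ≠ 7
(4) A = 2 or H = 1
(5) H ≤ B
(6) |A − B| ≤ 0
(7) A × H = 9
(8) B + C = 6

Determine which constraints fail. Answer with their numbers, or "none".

(1) 4C − 5A = 4(2) − 5(4) = -12  OK
(2) H = 2 is in {2, 1, -1, -3, 6}  OK
(3) B = 4, and 4 ≠ 7  OK
(4) A = 4 ≠ 2 and H = 2 ≠ 1; both disjuncts false  FAIL
(5) H = 2, B = 4; 2 ≤ 4  OK
(6) |4 − 4| = 0; 0 ≤ 0  OK
(7) A × H = 4 × 2 = 8, not 9  FAIL
(8) B + C = 4 + 2 = 6  OK

Constraints 4, 7 do not hold.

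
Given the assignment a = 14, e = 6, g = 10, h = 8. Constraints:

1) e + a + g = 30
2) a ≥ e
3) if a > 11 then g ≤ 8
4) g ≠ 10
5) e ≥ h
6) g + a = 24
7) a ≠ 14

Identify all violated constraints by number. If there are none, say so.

Constraints 3, 4, 5, and 7 are violated.

1) e + a + g = 6 + 14 + 10 = 30  OK
2) a = 14, e = 6; 14 ≥ 6  OK
3) a = 14 > 11, so we need g ≤ 8; but g = 10 > 8  FAIL
4) g = 10, but 10 is required to differ  FAIL
5) e = 6, h = 8; 6 < 8 (want ≥)  FAIL
6) g + a = 10 + 14 = 24  OK
7) a = 14, but 14 is required to differ  FAIL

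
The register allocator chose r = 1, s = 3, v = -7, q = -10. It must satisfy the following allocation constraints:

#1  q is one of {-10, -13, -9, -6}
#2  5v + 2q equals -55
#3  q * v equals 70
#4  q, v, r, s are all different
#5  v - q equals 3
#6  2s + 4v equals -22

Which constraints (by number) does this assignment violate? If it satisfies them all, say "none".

The assignment satisfies every constraint.

#1 q = -10 is in {-10, -13, -9, -6} — OK.
#2 5v + 2q = 5(-7) + 2(-10) = -55 — OK.
#3 q * v = -10 * (-7) = 70 — OK.
#4 values -10, -7, 1, 3 are pairwise distinct — OK.
#5 v - q = -7 - (-10) = 3 — OK.
#6 2s + 4v = 2(3) + 4(-7) = -22 — OK.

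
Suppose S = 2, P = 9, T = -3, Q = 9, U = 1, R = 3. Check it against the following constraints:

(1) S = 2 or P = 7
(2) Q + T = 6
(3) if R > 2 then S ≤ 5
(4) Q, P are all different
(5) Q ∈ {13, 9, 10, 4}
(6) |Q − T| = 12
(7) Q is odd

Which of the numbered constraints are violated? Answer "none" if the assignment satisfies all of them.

No — constraint 4 is not satisfied.

(1) S = 2 = 2 (first disjunct)  ✔
(2) Q + T = 9 + (-3) = 6  ✔
(3) R = 3 > 2, so we need S ≤ 5; S = 2 ≤ 5  ✔
(4) Q = P = 9, not all different  ✘
(5) Q = 9 is in {13, 9, 10, 4}  ✔
(6) |9 − (-3)| = 12  ✔
(7) Q = 9 is odd  ✔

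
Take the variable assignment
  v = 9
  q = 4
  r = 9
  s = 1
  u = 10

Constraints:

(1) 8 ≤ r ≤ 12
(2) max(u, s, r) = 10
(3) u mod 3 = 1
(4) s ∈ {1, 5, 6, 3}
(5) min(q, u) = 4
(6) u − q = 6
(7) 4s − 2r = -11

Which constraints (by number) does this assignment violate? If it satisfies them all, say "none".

(1) r = 9 lies in [8, 12]  true
(2) max(10, 1, 9) = 10  true
(3) 10 mod 3 = 1  true
(4) s = 1 is in {1, 5, 6, 3}  true
(5) min(4, 10) = 4  true
(6) u − q = 10 − 4 = 6  true
(7) 4s − 2r = 4(1) − 2(9) = -14, not -11  false

Constraint 7 does not hold.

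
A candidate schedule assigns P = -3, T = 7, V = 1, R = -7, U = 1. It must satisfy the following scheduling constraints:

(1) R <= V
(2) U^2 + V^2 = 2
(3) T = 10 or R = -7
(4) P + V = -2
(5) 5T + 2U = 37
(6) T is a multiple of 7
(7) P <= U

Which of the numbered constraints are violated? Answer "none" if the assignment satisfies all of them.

The assignment satisfies every constraint.

(1) R = -7, V = 1; -7 ≤ 1  ✓
(2) U^2 + V^2 = 1^2 + 1^2 = 1 + 1 = 2  ✓
(3) T = 7 ≠ 10, but R = -7 = -7 (second disjunct)  ✓
(4) P + V = -3 + 1 = -2  ✓
(5) 5T + 2U = 5(7) + 2(1) = 37  ✓
(6) 7 / 7 = 1, so 7 divides 7  ✓
(7) P = -3, U = 1; -3 ≤ 1  ✓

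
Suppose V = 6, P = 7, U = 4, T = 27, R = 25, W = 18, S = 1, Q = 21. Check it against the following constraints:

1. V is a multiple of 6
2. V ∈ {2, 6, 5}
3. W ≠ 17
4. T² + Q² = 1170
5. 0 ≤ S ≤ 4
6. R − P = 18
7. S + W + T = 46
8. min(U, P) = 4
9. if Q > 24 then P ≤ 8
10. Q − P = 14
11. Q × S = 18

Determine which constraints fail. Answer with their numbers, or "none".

No — constraint 11 is not satisfied.

1. 6 / 6 = 1, so 6 divides 6 — OK.
2. V = 6 is in {2, 6, 5} — OK.
3. W = 18, and 18 ≠ 17 — OK.
4. T² + Q² = 27² + 21² = 729 + 441 = 1170 — OK.
5. S = 1 lies in [0, 4] — OK.
6. R − P = 25 − 7 = 18 — OK.
7. S + W + T = 1 + 18 + 27 = 46 — OK.
8. min(4, 7) = 4 — OK.
9. Q = 21, not > 24; antecedent false, conditional vacuously true — OK.
10. Q − P = 21 − 7 = 14 — OK.
11. Q × S = 21 × 1 = 21, not 18 — violated.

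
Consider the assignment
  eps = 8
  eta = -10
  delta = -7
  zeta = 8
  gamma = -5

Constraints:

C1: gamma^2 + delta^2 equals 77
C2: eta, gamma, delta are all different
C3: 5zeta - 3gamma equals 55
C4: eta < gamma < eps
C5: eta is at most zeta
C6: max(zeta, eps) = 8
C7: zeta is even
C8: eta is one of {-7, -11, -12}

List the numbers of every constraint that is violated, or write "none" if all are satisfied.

C1: gamma^2 + delta^2 = (-5)^2 + (-7)^2 = 25 + 49 = 74, not 77 — fails.
C2: values -10, -5, -7 are pairwise distinct — holds.
C3: 5zeta - 3gamma = 5(8) - 3(-5) = 55 — holds.
C4: values -10 < -5 < 8 — holds.
C5: eta = -10, zeta = 8; -10 ≤ 8 — holds.
C6: max(8, 8) = 8 — holds.
C7: zeta = 8 is even — holds.
C8: eta = -10 is not in {-7, -11, -12} — fails.

The assignment fails constraints 1, 8.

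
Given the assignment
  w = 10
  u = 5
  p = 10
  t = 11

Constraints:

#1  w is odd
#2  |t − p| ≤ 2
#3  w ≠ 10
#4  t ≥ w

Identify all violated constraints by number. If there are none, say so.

Violated: 1 and 3.

#1 w = 10 is even — does not hold.
#2 |11 − 10| = 1; 1 ≤ 2 — holds.
#3 w = 10, but 10 is required to differ — does not hold.
#4 t = 11, w = 10; 11 ≥ 10 — holds.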